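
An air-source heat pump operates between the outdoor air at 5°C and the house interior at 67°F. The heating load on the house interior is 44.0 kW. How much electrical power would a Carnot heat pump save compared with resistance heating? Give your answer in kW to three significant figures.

41.8 kW

In absolute terms T_C = 278.15 K and T_H = 292.59 K, so ΔT = 14.44 K.
COP_Carnot = T_H/ΔT = 292.59/14.44 = 20.26.
Resistance heating needs Ẇ_res = Q̇_H = 44.00 kW; the reversible heat pump needs only Ẇ_hp = Q̇_H/COP = 2.172 kW.
Saving = 44.00 − 2.172 = 41.83 kW.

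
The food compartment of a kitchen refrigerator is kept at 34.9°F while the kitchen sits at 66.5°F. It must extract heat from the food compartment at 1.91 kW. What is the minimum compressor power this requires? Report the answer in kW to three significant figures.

0.122 kW

In absolute terms T_C = 274.76 K and T_H = 292.32 K, so ΔT = 17.56 K.
COP_Carnot = T_C/ΔT = 274.76/17.56 = 15.65.
Ẇ_min = Q̇/COP_Carnot = 1.910/15.65 = 0.1220 kW.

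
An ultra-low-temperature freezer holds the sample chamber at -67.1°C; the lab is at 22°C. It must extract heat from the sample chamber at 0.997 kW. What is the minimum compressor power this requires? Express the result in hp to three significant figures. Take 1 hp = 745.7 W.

0.578 hp

In absolute terms T_C = 206.05 K and T_H = 295.15 K, so ΔT = 89.10 K.
COP_Carnot = T_C/ΔT = 206.05/89.10 = 2.313.
Ẇ_min = Q̇/COP_Carnot = 0.9970/2.313 = 0.4311 kW = 0.5781 hp.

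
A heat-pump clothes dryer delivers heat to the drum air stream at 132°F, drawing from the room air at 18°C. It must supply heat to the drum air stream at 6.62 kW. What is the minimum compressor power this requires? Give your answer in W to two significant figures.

760 W

In absolute terms T_C = 291.15 K and T_H = 328.71 K, so ΔT = 37.56 K.
COP_Carnot = T_H/ΔT = 328.71/37.56 = 8.753.
Ẇ_min = Q̇/COP_Carnot = 6.620/8.753 = 0.7564 kW = 756.4 W.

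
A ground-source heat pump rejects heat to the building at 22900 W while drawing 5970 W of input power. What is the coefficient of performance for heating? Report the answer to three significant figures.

The first law gives Q̇_H = Q̇_C + Ẇ, so the three rates are Q̇_C = 16930, Q̇_H = 22900, Ẇ = 5970 W.
COP_HP = Q̇_H/Ẇ = 22900/5970 = 3.836.

3.84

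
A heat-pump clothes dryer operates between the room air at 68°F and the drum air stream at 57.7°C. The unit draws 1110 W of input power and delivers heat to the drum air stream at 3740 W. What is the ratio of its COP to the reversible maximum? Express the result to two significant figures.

0.38

COP_actual = Q̇_H/Ẇ = 3740/1110 = 3.369.
In absolute terms T_C = 293.15 K and T_H = 330.85 K, so ΔT = 37.70 K.
COP_Carnot = T_H/ΔT = 330.85/37.70 = 8.776.
η_II = COP_actual/COP_Carnot = 3.369/8.776 = 0.3839.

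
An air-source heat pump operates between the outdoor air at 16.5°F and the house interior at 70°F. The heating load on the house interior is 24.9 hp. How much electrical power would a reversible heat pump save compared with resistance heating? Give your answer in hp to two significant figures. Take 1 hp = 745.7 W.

In absolute terms T_C = 264.54 K and T_H = 294.26 K, so ΔT = 29.72 K.
COP_Carnot = T_H/ΔT = 294.26/29.72 = 9.900.
Resistance heating needs Ẇ_res = Q̇_H = 24.90 hp; the reversible heat pump needs only Ẇ_hp = Q̇_H/COP = 2.515 hp.
Saving = 24.90 − 2.515 = 22.38 hp.

22 hp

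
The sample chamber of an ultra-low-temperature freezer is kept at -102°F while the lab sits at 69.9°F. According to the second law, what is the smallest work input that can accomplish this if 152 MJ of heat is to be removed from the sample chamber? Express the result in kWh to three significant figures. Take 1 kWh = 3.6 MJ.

20.3 kWh

In absolute terms T_C = 198.71 K and T_H = 294.21 K, so ΔT = 95.50 K.
The reversible limit is COP_R = T_C/ΔT = 2.081, so W_min = Q_C/COP = Q_C·ΔT/T_C.
W_min = 152.0 × 95.50/198.71 = 73.05 MJ = 20.29 kWh.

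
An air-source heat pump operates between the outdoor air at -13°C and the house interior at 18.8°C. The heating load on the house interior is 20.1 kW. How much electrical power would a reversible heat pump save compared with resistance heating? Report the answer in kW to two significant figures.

18 kW

In absolute terms T_C = 260.15 K and T_H = 291.95 K, so ΔT = 31.80 K.
COP_Carnot = T_H/ΔT = 291.95/31.80 = 9.181.
Resistance heating needs Ẇ_res = Q̇_H = 20.10 kW; the reversible heat pump needs only Ẇ_hp = Q̇_H/COP = 2.189 kW.
Saving = 20.10 − 2.189 = 17.91 kW.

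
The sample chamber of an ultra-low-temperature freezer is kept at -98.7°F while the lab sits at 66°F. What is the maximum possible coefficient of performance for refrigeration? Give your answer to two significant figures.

In absolute terms T_C = 200.54 K and T_H = 292.04 K, so ΔT = 91.50 K.
For a reversible cycle, COP_Carnot = T_C/ΔT = 200.54/91.50 = 2.192.

2.2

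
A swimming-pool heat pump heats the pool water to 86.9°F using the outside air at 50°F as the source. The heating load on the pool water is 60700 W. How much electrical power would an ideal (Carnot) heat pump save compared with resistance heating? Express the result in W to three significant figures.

In absolute terms T_C = 283.15 K and T_H = 303.65 K, so ΔT = 20.50 K.
COP_Carnot = T_H/ΔT = 303.65/20.50 = 14.81.
Resistance heating needs Ẇ_res = Q̇_H = 60700 W; the reversible heat pump needs only Ẇ_hp = Q̇_H/COP = 4098 W.
Saving = 60700 − 4098 = 56600 W.

56600 W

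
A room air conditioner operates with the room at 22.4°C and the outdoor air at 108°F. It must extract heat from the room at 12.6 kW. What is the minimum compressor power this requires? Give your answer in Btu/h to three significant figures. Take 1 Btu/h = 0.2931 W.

2880 Btu/h

In absolute terms T_C = 295.55 K and T_H = 315.37 K, so ΔT = 19.82 K.
COP_Carnot = T_C/ΔT = 295.55/19.82 = 14.91.
Ẇ_min = Q̇/COP_Carnot = 12.60/14.91 = 0.8451 kW = 2883 Btu/h.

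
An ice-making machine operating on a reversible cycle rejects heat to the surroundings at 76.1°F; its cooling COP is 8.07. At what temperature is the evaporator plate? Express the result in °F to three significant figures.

For a Carnot refrigerator COP_R = T_C/(T_H − T_C), so T_C = COP·T_H/(1 + COP).
With T_H = 297.65 K, T_C = 8.07 × 297.65/9.070 = 264.83 K.
Converting, 264.83 K = 17.03°F.

17.0 °F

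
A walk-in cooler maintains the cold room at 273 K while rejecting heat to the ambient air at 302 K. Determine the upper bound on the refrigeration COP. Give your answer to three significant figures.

The reservoir spacing is ΔT = 302 − 273 = 29.00 K.
For a reversible cycle, COP_Carnot = T_C/ΔT = 273.00/29.00 = 9.414.

9.41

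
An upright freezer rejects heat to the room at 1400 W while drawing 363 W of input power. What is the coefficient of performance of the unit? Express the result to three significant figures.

2.86

The first law gives Q̇_H = Q̇_C + Ẇ, so the three rates are Q̇_C = 1037, Q̇_H = 1400, Ẇ = 363.0 W.
COP_R = Q̇_C/Ẇ = 1037/363.0 = 2.857.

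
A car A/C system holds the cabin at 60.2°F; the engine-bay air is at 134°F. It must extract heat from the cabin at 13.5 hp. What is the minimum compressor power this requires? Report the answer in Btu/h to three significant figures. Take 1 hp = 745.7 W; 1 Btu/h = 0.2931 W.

4880 Btu/h

In absolute terms T_C = 288.82 K and T_H = 329.82 K, so ΔT = 41.00 K.
COP_Carnot = T_C/ΔT = 288.82/41.00 = 7.044.
Ẇ_min = Q̇/COP_Carnot = 13.50/7.044 = 1.916 hp = 4876 Btu/h.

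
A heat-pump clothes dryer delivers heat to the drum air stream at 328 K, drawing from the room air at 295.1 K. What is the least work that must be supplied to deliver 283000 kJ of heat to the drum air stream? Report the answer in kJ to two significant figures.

The reservoir spacing is ΔT = 328 − 295.1 = 32.90 K.
The reversible limit is COP_HP = T_H/ΔT = 9.970, so W_min = Q_H/COP = Q_H·ΔT/T_H.
W_min = 283000 × 32.90/328.00 = 28390 kJ.

28000 kJ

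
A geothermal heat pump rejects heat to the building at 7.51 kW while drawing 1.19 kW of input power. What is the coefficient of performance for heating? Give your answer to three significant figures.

6.31

The first law gives Q̇_H = Q̇_C + Ẇ, so the three rates are Q̇_C = 6.320, Q̇_H = 7.510, Ẇ = 1.190 kW.
COP_HP = Q̇_H/Ẇ = 7.510/1.190 = 6.311.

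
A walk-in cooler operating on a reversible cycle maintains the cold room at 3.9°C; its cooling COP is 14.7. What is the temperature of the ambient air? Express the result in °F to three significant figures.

72.9 °F

COP_R = T_C/(T_H − T_C) gives T_H − T_C = T_C/COP.
With T_C = 277.05 K, T_H = 277.05 × (1 + 1/14.7) = 295.90 K.
Converting, 295.90 K = 72.94°F.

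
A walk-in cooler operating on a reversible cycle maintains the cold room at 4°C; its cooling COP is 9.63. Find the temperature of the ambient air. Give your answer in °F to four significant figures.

COP_R = T_C/(T_H − T_C) gives T_H − T_C = T_C/COP.
With T_C = 277.15 K, T_H = 277.15 × (1 + 1/9.63) = 305.93 K.
Converting, 305.93 K = 91.00°F.

91.00 °F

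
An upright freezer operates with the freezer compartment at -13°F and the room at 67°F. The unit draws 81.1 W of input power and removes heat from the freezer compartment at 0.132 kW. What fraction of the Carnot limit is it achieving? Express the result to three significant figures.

0.292

Converting, Q̇_C = 0.1320 kW = 132.0 W, so COP_actual = Q̇_C/Ẇ = 132.0/81.10 = 1.628.
In absolute terms T_C = 248.15 K and T_H = 292.59 K, so ΔT = 44.44 K.
COP_Carnot = T_C/ΔT = 248.15/44.44 = 5.583.
η_II = COP_actual/COP_Carnot = 1.628/5.583 = 0.2915.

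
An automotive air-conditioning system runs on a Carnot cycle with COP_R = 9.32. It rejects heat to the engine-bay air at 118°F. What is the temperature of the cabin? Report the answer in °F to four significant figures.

For a Carnot refrigerator COP_R = T_C/(T_H − T_C), so T_C = COP·T_H/(1 + COP).
With T_H = 320.93 K, T_C = 9.32 × 320.93/10.32 = 289.83 K.
Converting, 289.83 K = 62.02°F.

62.02 °F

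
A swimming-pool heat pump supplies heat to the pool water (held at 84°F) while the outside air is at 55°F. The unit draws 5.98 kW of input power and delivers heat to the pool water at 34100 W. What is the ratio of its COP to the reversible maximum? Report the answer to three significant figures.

Converting, Q̇_H = 34100 W = 34.10 kW, so COP_actual = Q̇_H/Ẇ = 34.10/5.980 = 5.702.
In absolute terms T_C = 285.93 K and T_H = 302.04 K, so ΔT = 16.11 K.
COP_Carnot = T_H/ΔT = 302.04/16.11 = 18.75.
η_II = COP_actual/COP_Carnot = 5.702/18.75 = 0.3042.

0.304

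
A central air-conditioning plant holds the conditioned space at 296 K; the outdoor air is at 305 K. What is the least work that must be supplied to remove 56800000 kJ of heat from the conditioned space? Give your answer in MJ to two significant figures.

1700 MJ

The reservoir spacing is ΔT = 305 − 296 = 9.000 K.
The reversible limit is COP_R = T_C/ΔT = 32.89, so W_min = Q_C/COP = Q_C·ΔT/T_C.
W_min = 56800000 × 9.000/296.00 = 1727000 kJ = 1727 MJ.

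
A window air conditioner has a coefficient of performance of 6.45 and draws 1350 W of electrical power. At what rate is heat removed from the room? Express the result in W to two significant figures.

8700 W

Q̇_C = COP × Ẇ = 6.45 × 1350 = 8708 W.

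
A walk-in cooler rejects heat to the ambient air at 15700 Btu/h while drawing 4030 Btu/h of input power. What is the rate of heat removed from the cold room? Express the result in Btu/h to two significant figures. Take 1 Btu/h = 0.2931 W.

12000 Btu/h

For a cyclic device the first law requires Q̇_H = Q̇_C + Ẇ.
Q̇_C = Q̇_H − Ẇ = 11670 Btu/h.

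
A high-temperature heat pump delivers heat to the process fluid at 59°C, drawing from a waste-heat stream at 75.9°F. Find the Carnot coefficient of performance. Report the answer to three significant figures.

9.60

In absolute terms T_C = 297.54 K and T_H = 332.15 K, so ΔT = 34.61 K.
For a reversible cycle, COP_Carnot = T_H/ΔT = 332.15/34.61 = 9.597.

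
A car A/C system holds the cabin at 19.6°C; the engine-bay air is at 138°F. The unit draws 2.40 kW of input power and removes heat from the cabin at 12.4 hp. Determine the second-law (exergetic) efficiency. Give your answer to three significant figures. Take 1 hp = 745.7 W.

Converting, Q̇_C = 12.40 hp = 9.247 kW, so COP_actual = Q̇_C/Ẇ = 9.247/2.400 = 3.853.
In absolute terms T_C = 292.75 K and T_H = 332.04 K, so ΔT = 39.29 K.
COP_Carnot = T_C/ΔT = 292.75/39.29 = 7.451.
η_II = COP_actual/COP_Carnot = 3.853/7.451 = 0.5171.

0.517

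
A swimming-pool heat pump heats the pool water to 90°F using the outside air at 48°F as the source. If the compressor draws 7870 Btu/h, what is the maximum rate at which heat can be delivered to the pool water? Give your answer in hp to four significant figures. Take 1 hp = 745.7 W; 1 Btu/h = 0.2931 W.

In absolute terms T_C = 282.04 K and T_H = 305.37 K, so ΔT = 23.33 K.
COP_Carnot = T_H/ΔT = 305.37/23.33 = 13.09.
Q̇_max = COP_Carnot × Ẇ = 13.09 × 7870 Btu/h = 103000 Btu/h = 40.48 hp.

40.48 hp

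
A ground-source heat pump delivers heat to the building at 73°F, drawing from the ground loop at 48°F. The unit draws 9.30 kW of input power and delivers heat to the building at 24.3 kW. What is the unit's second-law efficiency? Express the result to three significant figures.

COP_actual = Q̇_H/Ẇ = 24.30/9.300 = 2.613.
In absolute terms T_C = 282.04 K and T_H = 295.93 K, so ΔT = 13.89 K.
COP_Carnot = T_H/ΔT = 295.93/13.89 = 21.31.
η_II = COP_actual/COP_Carnot = 2.613/21.31 = 0.1226.

0.123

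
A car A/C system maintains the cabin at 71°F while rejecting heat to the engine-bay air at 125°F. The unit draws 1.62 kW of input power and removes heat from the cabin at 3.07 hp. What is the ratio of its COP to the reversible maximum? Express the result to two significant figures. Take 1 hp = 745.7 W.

0.14

Converting, Q̇_C = 3.070 hp = 2.289 kW, so COP_actual = Q̇_C/Ẇ = 2.289/1.620 = 1.413.
In absolute terms T_C = 294.82 K and T_H = 324.82 K, so ΔT = 30.00 K.
COP_Carnot = T_C/ΔT = 294.82/30.00 = 9.827.
η_II = COP_actual/COP_Carnot = 1.413/9.827 = 0.1438.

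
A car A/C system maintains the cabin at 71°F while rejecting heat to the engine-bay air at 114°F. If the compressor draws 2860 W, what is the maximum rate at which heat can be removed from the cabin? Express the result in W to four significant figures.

35300 W

In absolute terms T_C = 294.82 K and T_H = 318.71 K, so ΔT = 23.89 K.
COP_Carnot = T_C/ΔT = 294.82/23.89 = 12.34.
Q̇_max = COP_Carnot × Ẇ = 12.34 × 2860 W = 35300 W.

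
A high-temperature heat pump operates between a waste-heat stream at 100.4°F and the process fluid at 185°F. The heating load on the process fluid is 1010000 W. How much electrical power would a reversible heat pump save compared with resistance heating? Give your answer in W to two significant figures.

880000 W

In absolute terms T_C = 311.15 K and T_H = 358.15 K, so ΔT = 47.00 K.
COP_Carnot = T_H/ΔT = 358.15/47.00 = 7.620.
Resistance heating needs Ẇ_res = Q̇_H = 1010000 W; the reversible heat pump needs only Ẇ_hp = Q̇_H/COP = 132500 W.
Saving = 1010000 − 132500 = 877500 W.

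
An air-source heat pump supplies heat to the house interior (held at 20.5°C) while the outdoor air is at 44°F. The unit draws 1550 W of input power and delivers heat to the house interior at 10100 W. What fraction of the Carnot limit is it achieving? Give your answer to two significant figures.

0.31

COP_actual = Q̇_H/Ẇ = 10100/1550 = 6.516.
In absolute terms T_C = 279.82 K and T_H = 293.65 K, so ΔT = 13.83 K.
COP_Carnot = T_H/ΔT = 293.65/13.83 = 21.23.
η_II = COP_actual/COP_Carnot = 6.516/21.23 = 0.3070.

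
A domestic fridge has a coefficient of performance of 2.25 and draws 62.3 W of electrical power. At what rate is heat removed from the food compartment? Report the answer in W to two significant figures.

Q̇_C = COP × Ẇ = 2.25 × 62.30 = 140.2 W.

140 W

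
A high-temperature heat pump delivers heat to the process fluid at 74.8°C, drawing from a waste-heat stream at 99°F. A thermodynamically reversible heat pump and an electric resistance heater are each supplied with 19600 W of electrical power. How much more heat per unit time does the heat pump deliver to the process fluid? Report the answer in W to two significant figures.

160000 W

In absolute terms T_C = 310.37 K and T_H = 347.95 K, so ΔT = 37.58 K.
COP_Carnot = T_H/ΔT = 347.95/37.58 = 9.259.
The heat pump delivers Q̇_H = COP × Ẇ = 181500 W; the resistance heater delivers Ẇ = 19600 W.
Extra = (COP − 1)·Ẇ = 161900 W.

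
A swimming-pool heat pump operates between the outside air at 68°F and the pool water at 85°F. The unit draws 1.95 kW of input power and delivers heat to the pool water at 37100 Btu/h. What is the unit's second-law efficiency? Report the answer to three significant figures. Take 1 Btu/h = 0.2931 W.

Converting, Q̇_H = 37100 Btu/h = 10.87 kW, so COP_actual = Q̇_H/Ẇ = 10.87/1.950 = 5.576.
In absolute terms T_C = 293.15 K and T_H = 302.59 K, so ΔT = 9.444 K.
COP_Carnot = T_H/ΔT = 302.59/9.444 = 32.04.
η_II = COP_actual/COP_Carnot = 5.576/32.04 = 0.1740.

0.174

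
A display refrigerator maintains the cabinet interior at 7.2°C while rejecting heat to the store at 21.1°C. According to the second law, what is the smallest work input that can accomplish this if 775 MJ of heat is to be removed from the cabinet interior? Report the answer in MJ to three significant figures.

38.4 MJ

In absolute terms T_C = 280.35 K and T_H = 294.25 K, so ΔT = 13.90 K.
The reversible limit is COP_R = T_C/ΔT = 20.17, so W_min = Q_C/COP = Q_C·ΔT/T_C.
W_min = 775.0 × 13.90/280.35 = 38.43 MJ.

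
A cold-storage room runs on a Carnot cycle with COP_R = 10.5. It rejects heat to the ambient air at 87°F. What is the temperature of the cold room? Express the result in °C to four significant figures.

For a Carnot refrigerator COP_R = T_C/(T_H − T_C), so T_C = COP·T_H/(1 + COP).
With T_H = 303.71 K, T_C = 10.5 × 303.71/11.50 = 277.30 K.
Converting, 277.30 K = 4.15°C.

4.146 °C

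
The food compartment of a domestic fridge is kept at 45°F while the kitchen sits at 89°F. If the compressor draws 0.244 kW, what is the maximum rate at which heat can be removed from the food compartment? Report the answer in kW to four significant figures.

2.799 kW

In absolute terms T_C = 280.37 K and T_H = 304.82 K, so ΔT = 24.44 K.
COP_Carnot = T_C/ΔT = 280.37/24.44 = 11.47.
Q̇_max = COP_Carnot × Ẇ = 11.47 × 0.2440 kW = 2.799 kW.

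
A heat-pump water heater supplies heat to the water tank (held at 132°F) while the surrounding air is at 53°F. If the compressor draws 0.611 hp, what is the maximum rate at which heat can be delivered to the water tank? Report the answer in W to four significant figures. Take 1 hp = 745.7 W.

In absolute terms T_C = 284.82 K and T_H = 328.71 K, so ΔT = 43.89 K.
COP_Carnot = T_H/ΔT = 328.71/43.89 = 7.489.
Q̇_max = COP_Carnot × Ẇ = 7.489 × 0.6110 hp = 4.576 hp = 3412 W.

3412 W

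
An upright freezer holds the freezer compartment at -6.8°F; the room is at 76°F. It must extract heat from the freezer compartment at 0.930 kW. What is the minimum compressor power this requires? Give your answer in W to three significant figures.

170 W

In absolute terms T_C = 251.59 K and T_H = 297.59 K, so ΔT = 46.00 K.
COP_Carnot = T_C/ΔT = 251.59/46.00 = 5.469.
Ẇ_min = Q̇/COP_Carnot = 0.9300/5.469 = 0.1700 kW = 170.0 W.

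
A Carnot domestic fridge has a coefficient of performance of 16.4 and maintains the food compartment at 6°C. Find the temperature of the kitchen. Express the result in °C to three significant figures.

23.0 °C

COP_R = T_C/(T_H − T_C) gives T_H − T_C = T_C/COP.
With T_C = 279.15 K, T_H = 279.15 × (1 + 1/16.4) = 296.17 K.
Converting, 296.17 K = 23.02°C.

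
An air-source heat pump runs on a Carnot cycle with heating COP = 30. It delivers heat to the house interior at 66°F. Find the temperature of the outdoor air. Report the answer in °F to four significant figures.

COP_HP = T_H/(T_H − T_C) gives T_H − T_C = T_H/COP.
With T_H = 292.04 K, T_C = 292.04 × (1 − 1/30) = 282.30 K.
Converting, 282.30 K = 48.48°F.

48.48 °F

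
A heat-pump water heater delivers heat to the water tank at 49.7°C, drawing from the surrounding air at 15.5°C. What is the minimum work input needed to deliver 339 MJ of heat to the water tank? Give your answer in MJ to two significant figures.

36 MJ

In absolute terms T_C = 288.65 K and T_H = 322.85 K, so ΔT = 34.20 K.
The reversible limit is COP_HP = T_H/ΔT = 9.440, so W_min = Q_H/COP = Q_H·ΔT/T_H.
W_min = 339.0 × 34.20/322.85 = 35.91 MJ.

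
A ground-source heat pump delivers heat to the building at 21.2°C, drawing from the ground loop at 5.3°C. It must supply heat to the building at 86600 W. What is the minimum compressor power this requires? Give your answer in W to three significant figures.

4680 W

In absolute terms T_C = 278.45 K and T_H = 294.35 K, so ΔT = 15.90 K.
COP_Carnot = T_H/ΔT = 294.35/15.90 = 18.51.
Ẇ_min = Q̇/COP_Carnot = 86600/18.51 = 4678 W.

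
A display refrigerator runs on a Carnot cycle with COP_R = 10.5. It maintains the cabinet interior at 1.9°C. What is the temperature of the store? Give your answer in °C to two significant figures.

28 °C

COP_R = T_C/(T_H − T_C) gives T_H − T_C = T_C/COP.
With T_C = 275.05 K, T_H = 275.05 × (1 + 1/10.5) = 301.25 K.
Converting, 301.25 K = 28.10°C.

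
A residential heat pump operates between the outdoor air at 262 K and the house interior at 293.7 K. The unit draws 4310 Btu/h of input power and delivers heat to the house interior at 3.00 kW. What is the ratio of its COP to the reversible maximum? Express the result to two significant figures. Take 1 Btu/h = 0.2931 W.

Converting, Q̇_H = 3.000 kW = 10240 Btu/h, so COP_actual = Q̇_H/Ẇ = 10240/4310 = 2.375.
The reservoir spacing is ΔT = 293.7 − 262 = 31.70 K.
COP_Carnot = T_H/ΔT = 293.70/31.70 = 9.265.
η_II = COP_actual/COP_Carnot = 2.375/9.265 = 0.2563.

0.26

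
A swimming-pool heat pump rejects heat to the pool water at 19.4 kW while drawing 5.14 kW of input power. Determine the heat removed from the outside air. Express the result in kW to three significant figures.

For a cyclic device the first law requires Q̇_H = Q̇_C + Ẇ.
Q̇_C = Q̇_H − Ẇ = 14.26 kW.

14.3 kW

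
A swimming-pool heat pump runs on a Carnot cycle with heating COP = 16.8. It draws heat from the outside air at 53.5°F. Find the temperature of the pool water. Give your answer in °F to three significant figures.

86.0 °F

COP_HP = T_H/(T_H − T_C) rearranges to T_H = COP·T_C/(COP − 1).
With T_C = 285.09 K, T_H = 16.8 × 285.09/15.80 = 303.14 K.
Converting, 303.14 K = 85.98°F.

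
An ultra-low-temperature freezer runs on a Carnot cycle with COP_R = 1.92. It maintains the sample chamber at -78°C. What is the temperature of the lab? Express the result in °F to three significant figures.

COP_R = T_C/(T_H − T_C) gives T_H − T_C = T_C/COP.
With T_C = 195.15 K, T_H = 195.15 × (1 + 1/1.92) = 296.79 K.
Converting, 296.79 K = 74.55°F.

74.6 °F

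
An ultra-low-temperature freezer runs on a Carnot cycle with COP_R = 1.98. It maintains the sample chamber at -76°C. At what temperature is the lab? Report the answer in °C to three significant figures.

23.6 °C

COP_R = T_C/(T_H − T_C) gives T_H − T_C = T_C/COP.
With T_C = 197.15 K, T_H = 197.15 × (1 + 1/1.98) = 296.72 K.
Converting, 296.72 K = 23.57°C.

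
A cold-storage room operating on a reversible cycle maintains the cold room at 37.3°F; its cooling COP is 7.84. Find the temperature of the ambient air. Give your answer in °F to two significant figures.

COP_R = T_C/(T_H − T_C) gives T_H − T_C = T_C/COP.
With T_C = 276.09 K, T_H = 276.09 × (1 + 1/7.84) = 311.31 K.
Converting, 311.31 K = 100.69°F.

100 °F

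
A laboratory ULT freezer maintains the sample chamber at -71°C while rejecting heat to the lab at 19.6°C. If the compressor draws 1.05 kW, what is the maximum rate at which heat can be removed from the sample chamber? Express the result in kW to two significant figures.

In absolute terms T_C = 202.15 K and T_H = 292.75 K, so ΔT = 90.60 K.
COP_Carnot = T_C/ΔT = 202.15/90.60 = 2.231.
Q̇_max = COP_Carnot × Ẇ = 2.231 × 1.050 kW = 2.343 kW.

2.3 kW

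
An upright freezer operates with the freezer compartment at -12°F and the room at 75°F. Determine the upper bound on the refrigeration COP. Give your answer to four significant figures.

In absolute terms T_C = 248.71 K and T_H = 297.04 K, so ΔT = 48.33 K.
For a reversible cycle, COP_Carnot = T_C/ΔT = 248.71/48.33 = 5.146.

5.146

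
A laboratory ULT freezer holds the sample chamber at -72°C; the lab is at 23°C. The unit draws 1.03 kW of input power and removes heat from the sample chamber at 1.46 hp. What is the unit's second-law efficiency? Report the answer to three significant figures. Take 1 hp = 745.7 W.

0.499

Converting, Q̇_C = 1.460 hp = 1.089 kW, so COP_actual = Q̇_C/Ẇ = 1.089/1.030 = 1.057.
In absolute terms T_C = 201.15 K and T_H = 296.15 K, so ΔT = 95.00 K.
COP_Carnot = T_C/ΔT = 201.15/95.00 = 2.117.
η_II = COP_actual/COP_Carnot = 1.057/2.117 = 0.4992.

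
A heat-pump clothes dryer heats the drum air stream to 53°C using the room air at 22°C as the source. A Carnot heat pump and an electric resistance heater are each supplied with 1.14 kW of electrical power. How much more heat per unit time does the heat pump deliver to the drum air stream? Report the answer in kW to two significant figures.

11 kW

In absolute terms T_C = 295.15 K and T_H = 326.15 K, so ΔT = 31.00 K.
COP_Carnot = T_H/ΔT = 326.15/31.00 = 10.52.
The heat pump delivers Q̇_H = COP × Ẇ = 11.99 kW; the resistance heater delivers Ẇ = 1.140 kW.
Extra = (COP − 1)·Ẇ = 10.85 kW.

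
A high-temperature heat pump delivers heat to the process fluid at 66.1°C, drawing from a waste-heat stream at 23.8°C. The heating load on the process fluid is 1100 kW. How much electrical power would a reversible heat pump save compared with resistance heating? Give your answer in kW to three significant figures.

963 kW

In absolute terms T_C = 296.95 K and T_H = 339.25 K, so ΔT = 42.30 K.
COP_Carnot = T_H/ΔT = 339.25/42.30 = 8.020.
Resistance heating needs Ẇ_res = Q̇_H = 1100 kW; the reversible heat pump needs only Ẇ_hp = Q̇_H/COP = 137.2 kW.
Saving = 1100 − 137.2 = 962.8 kW.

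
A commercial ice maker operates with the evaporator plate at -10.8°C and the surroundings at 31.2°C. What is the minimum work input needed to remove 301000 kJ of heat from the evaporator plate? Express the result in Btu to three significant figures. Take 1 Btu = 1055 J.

45700 Btu

In absolute terms T_C = 262.35 K and T_H = 304.35 K, so ΔT = 42.00 K.
The reversible limit is COP_R = T_C/ΔT = 6.246, so W_min = Q_C/COP = Q_C·ΔT/T_C.
W_min = 301000 × 42.00/262.35 = 48190 kJ = 45680 Btu.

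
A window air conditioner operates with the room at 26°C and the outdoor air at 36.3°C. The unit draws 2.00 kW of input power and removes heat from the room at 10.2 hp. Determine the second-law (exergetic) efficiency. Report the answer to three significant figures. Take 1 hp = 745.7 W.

0.131

Converting, Q̇_C = 10.20 hp = 7.606 kW, so COP_actual = Q̇_C/Ẇ = 7.606/2.000 = 3.803.
In absolute terms T_C = 299.15 K and T_H = 309.45 K, so ΔT = 10.30 K.
COP_Carnot = T_C/ΔT = 299.15/10.30 = 29.04.
η_II = COP_actual/COP_Carnot = 3.803/29.04 = 0.1309.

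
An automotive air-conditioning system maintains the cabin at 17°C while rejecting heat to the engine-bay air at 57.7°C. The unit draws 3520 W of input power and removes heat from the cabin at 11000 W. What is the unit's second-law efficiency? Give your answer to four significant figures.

COP_actual = Q̇_C/Ẇ = 11000/3520 = 3.125.
In absolute terms T_C = 290.15 K and T_H = 330.85 K, so ΔT = 40.70 K.
COP_Carnot = T_C/ΔT = 290.15/40.70 = 7.129.
η_II = COP_actual/COP_Carnot = 3.125/7.129 = 0.4384.

0.4384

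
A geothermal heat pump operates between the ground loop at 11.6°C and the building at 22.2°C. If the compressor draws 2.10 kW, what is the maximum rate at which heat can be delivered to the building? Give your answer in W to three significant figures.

58500 W

In absolute terms T_C = 284.75 K and T_H = 295.35 K, so ΔT = 10.60 K.
COP_Carnot = T_H/ΔT = 295.35/10.60 = 27.86.
Q̇_max = COP_Carnot × Ẇ = 27.86 × 2.100 kW = 58.51 kW = 58510 W.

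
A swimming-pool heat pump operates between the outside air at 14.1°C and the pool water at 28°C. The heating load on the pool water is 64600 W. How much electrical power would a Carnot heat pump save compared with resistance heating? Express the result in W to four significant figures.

In absolute terms T_C = 287.25 K and T_H = 301.15 K, so ΔT = 13.90 K.
COP_Carnot = T_H/ΔT = 301.15/13.90 = 21.67.
Resistance heating needs Ẇ_res = Q̇_H = 64600 W; the reversible heat pump needs only Ẇ_hp = Q̇_H/COP = 2982 W.
Saving = 64600 − 2982 = 61620 W.

61620 W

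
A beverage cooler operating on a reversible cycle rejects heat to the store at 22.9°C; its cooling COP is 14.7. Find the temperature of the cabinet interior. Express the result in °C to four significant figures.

4.043 °C

For a Carnot refrigerator COP_R = T_C/(T_H − T_C), so T_C = COP·T_H/(1 + COP).
With T_H = 296.05 K, T_C = 14.7 × 296.05/15.70 = 277.19 K.
Converting, 277.19 K = 4.04°C.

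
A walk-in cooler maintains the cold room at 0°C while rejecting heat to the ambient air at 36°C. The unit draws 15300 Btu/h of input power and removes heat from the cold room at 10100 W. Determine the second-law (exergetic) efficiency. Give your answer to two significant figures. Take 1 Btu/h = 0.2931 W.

Converting, Q̇_C = 10100 W = 34460 Btu/h, so COP_actual = Q̇_C/Ẇ = 34460/15300 = 2.252.
In absolute terms T_C = 273.15 K and T_H = 309.15 K, so ΔT = 36.00 K.
COP_Carnot = T_C/ΔT = 273.15/36.00 = 7.588.
η_II = COP_actual/COP_Carnot = 2.252/7.588 = 0.2968.

0.30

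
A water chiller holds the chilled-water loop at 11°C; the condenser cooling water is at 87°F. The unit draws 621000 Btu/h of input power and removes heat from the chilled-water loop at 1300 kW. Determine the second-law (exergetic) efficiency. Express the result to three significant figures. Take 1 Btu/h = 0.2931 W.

0.492

Converting, Q̇_C = 1300 kW = 4435000 Btu/h, so COP_actual = Q̇_C/Ẇ = 4435000/621000 = 7.142.
In absolute terms T_C = 284.15 K and T_H = 303.71 K, so ΔT = 19.56 K.
COP_Carnot = T_C/ΔT = 284.15/19.56 = 14.53.
η_II = COP_actual/COP_Carnot = 7.142/14.53 = 0.4915.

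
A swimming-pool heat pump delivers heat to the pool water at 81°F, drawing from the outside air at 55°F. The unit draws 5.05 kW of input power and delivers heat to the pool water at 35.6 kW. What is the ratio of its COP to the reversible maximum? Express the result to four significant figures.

0.3390

COP_actual = Q̇_H/Ẇ = 35.60/5.050 = 7.050.
In absolute terms T_C = 285.93 K and T_H = 300.37 K, so ΔT = 14.44 K.
COP_Carnot = T_H/ΔT = 300.37/14.44 = 20.80.
η_II = COP_actual/COP_Carnot = 7.050/20.80 = 0.3390.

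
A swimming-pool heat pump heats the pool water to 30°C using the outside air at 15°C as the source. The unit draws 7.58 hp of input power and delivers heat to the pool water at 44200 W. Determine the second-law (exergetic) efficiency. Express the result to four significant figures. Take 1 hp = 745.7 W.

Converting, Q̇_H = 44200 W = 59.27 hp, so COP_actual = Q̇_H/Ẇ = 59.27/7.580 = 7.820.
In absolute terms T_C = 288.15 K and T_H = 303.15 K, so ΔT = 15.00 K.
COP_Carnot = T_H/ΔT = 303.15/15.00 = 20.21.
η_II = COP_actual/COP_Carnot = 7.820/20.21 = 0.3869.

0.3869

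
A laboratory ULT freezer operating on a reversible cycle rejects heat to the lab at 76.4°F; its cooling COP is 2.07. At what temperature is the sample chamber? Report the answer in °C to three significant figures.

For a Carnot refrigerator COP_R = T_C/(T_H − T_C), so T_C = COP·T_H/(1 + COP).
With T_H = 297.82 K, T_C = 2.07 × 297.82/3.070 = 200.81 K.
Converting, 200.81 K = -72.34°C.

-72.3 °C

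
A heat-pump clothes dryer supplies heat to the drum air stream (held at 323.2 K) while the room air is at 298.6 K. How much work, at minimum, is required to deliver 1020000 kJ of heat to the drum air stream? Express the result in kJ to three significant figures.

The reservoir spacing is ΔT = 323.2 − 298.6 = 24.60 K.
The reversible limit is COP_HP = T_H/ΔT = 13.14, so W_min = Q_H/COP = Q_H·ΔT/T_H.
W_min = 1020000 × 24.60/323.20 = 77640 kJ.

77600 kJ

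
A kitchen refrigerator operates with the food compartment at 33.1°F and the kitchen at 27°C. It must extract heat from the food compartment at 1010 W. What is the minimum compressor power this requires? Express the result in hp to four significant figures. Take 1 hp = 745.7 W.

0.1306 hp

In absolute terms T_C = 273.76 K and T_H = 300.15 K, so ΔT = 26.39 K.
COP_Carnot = T_C/ΔT = 273.76/26.39 = 10.37.
Ẇ_min = Q̇/COP_Carnot = 1010/10.37 = 97.36 W = 0.1306 hp.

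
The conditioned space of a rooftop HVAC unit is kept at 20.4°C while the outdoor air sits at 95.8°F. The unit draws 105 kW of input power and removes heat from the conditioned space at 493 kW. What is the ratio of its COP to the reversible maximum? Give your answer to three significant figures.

COP_actual = Q̇_C/Ẇ = 493.0/105.0 = 4.695.
In absolute terms T_C = 293.55 K and T_H = 308.59 K, so ΔT = 15.04 K.
COP_Carnot = T_C/ΔT = 293.55/15.04 = 19.51.
η_II = COP_actual/COP_Carnot = 4.695/19.51 = 0.2406.

0.241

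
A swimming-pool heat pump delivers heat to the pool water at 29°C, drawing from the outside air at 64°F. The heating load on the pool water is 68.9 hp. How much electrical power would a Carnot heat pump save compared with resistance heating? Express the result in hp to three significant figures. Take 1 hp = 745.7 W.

In absolute terms T_C = 290.93 K and T_H = 302.15 K, so ΔT = 11.22 K.
COP_Carnot = T_H/ΔT = 302.15/11.22 = 26.92.
Resistance heating needs Ẇ_res = Q̇_H = 68.90 hp; the reversible heat pump needs only Ẇ_hp = Q̇_H/COP = 2.559 hp.
Saving = 68.90 − 2.559 = 66.34 hp.

66.3 hp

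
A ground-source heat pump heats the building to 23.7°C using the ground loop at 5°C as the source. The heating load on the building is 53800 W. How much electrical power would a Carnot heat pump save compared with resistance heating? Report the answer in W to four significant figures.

50410 W

In absolute terms T_C = 278.15 K and T_H = 296.85 K, so ΔT = 18.70 K.
COP_Carnot = T_H/ΔT = 296.85/18.70 = 15.87.
Resistance heating needs Ẇ_res = Q̇_H = 53800 W; the reversible heat pump needs only Ẇ_hp = Q̇_H/COP = 3389 W.
Saving = 53800 − 3389 = 50410 W.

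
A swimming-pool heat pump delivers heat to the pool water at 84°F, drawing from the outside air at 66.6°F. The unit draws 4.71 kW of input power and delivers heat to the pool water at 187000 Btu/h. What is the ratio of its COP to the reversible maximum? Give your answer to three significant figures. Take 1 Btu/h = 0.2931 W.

0.372

Converting, Q̇_H = 187000 Btu/h = 54.81 kW, so COP_actual = Q̇_H/Ẇ = 54.81/4.710 = 11.64.
In absolute terms T_C = 292.37 K and T_H = 302.04 K, so ΔT = 9.667 K.
COP_Carnot = T_H/ΔT = 302.04/9.667 = 31.25.
η_II = COP_actual/COP_Carnot = 11.64/31.25 = 0.3724.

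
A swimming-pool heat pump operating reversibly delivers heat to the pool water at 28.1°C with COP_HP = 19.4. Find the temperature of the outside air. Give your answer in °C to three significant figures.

COP_HP = T_H/(T_H − T_C) gives T_H − T_C = T_H/COP.
With T_H = 301.25 K, T_C = 301.25 × (1 − 1/19.4) = 285.72 K.
Converting, 285.72 K = 12.57°C.

12.6 °C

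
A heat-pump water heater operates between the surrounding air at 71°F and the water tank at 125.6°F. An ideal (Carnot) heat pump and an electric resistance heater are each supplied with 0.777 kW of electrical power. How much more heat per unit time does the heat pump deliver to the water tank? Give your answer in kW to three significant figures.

In absolute terms T_C = 294.82 K and T_H = 325.15 K, so ΔT = 30.33 K.
COP_Carnot = T_H/ΔT = 325.15/30.33 = 10.72.
The heat pump delivers Q̇_H = COP × Ẇ = 8.329 kW; the resistance heater delivers Ẇ = 0.7770 kW.
Extra = (COP − 1)·Ẇ = 7.552 kW.

7.55 kW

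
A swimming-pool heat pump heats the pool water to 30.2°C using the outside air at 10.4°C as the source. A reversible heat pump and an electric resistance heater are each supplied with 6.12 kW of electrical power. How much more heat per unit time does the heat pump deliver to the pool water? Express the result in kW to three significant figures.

In absolute terms T_C = 283.55 K and T_H = 303.35 K, so ΔT = 19.80 K.
COP_Carnot = T_H/ΔT = 303.35/19.80 = 15.32.
The heat pump delivers Q̇_H = COP × Ẇ = 93.76 kW; the resistance heater delivers Ẇ = 6.120 kW.
Extra = (COP − 1)·Ẇ = 87.64 kW.

87.6 kW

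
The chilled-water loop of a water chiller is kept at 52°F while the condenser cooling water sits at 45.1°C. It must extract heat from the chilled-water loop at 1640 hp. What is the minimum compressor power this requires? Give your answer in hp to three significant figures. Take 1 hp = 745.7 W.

In absolute terms T_C = 284.26 K and T_H = 318.25 K, so ΔT = 33.99 K.
COP_Carnot = T_C/ΔT = 284.26/33.99 = 8.363.
Ẇ_min = Q̇/COP_Carnot = 1640/8.363 = 196.1 hp.

196 hp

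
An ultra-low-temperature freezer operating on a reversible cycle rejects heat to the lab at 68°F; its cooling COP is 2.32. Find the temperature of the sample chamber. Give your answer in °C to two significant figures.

-68 °C

For a Carnot refrigerator COP_R = T_C/(T_H − T_C), so T_C = COP·T_H/(1 + COP).
With T_H = 293.15 K, T_C = 2.32 × 293.15/3.320 = 204.85 K.
Converting, 204.85 K = -68.30°C.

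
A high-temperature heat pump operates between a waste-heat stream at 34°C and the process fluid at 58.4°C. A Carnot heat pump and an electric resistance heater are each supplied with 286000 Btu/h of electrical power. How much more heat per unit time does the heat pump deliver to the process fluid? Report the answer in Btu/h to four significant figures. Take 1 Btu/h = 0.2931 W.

In absolute terms T_C = 307.15 K and T_H = 331.55 K, so ΔT = 24.40 K.
COP_Carnot = T_H/ΔT = 331.55/24.40 = 13.59.
The heat pump delivers Q̇_H = COP × Ẇ = 3886000 Btu/h; the resistance heater delivers Ẇ = 286000 Btu/h.
Extra = (COP − 1)·Ẇ = 3600000 Btu/h.

3600000 Btu/h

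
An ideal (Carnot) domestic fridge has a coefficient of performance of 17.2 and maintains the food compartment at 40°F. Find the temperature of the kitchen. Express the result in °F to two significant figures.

69 °F

COP_R = T_C/(T_H − T_C) gives T_H − T_C = T_C/COP.
With T_C = 277.59 K, T_H = 277.59 × (1 + 1/17.2) = 293.73 K.
Converting, 293.73 K = 69.05°F.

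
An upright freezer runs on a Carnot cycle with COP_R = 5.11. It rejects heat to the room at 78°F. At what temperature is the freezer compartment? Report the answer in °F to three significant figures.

-10.0 °F

For a Carnot refrigerator COP_R = T_C/(T_H − T_C), so T_C = COP·T_H/(1 + COP).
With T_H = 298.71 K, T_C = 5.11 × 298.71/6.110 = 249.82 K.
Converting, 249.82 K = -10.00°F.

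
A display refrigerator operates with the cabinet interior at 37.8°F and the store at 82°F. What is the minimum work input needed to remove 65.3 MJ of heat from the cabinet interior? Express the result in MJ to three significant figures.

5.80 MJ

In absolute terms T_C = 276.37 K and T_H = 300.93 K, so ΔT = 24.56 K.
The reversible limit is COP_R = T_C/ΔT = 11.25, so W_min = Q_C/COP = Q_C·ΔT/T_C.
W_min = 65.30 × 24.56/276.37 = 5.802 MJ.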